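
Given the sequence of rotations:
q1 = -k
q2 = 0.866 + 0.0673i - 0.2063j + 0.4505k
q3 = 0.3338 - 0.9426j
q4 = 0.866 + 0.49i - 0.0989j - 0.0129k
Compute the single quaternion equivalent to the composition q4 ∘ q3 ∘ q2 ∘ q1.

q2 · q1 = 0.4505 + 0.2063i + 0.0673j - 0.866k
q3 · q2 · q1 = 0.2138 + 0.8852i - 0.4022j - 0.0946k
q4 · q3 · q2 · q1 = -0.2896 + 0.8755i - 0.3345j - 0.1942k
-0.2896 + 0.8755i - 0.3345j - 0.1942k


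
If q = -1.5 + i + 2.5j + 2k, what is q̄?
-1.5 - i - 2.5j - 2k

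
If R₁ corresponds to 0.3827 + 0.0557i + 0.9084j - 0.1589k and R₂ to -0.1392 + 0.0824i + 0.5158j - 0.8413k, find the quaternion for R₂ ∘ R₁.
-0.6601 + 0.7061i + 0.0372j - 0.2537k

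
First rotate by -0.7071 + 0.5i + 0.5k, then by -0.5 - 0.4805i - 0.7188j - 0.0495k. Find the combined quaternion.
0.6186 - 0.2696i + 0.7238j + 0.1444k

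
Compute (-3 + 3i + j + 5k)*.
-3 - 3i - j - 5k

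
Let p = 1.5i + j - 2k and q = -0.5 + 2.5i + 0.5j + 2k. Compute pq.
-0.25 + 2.25i - 8.5j - 0.75k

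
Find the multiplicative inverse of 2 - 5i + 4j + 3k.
0.037 + 0.0926i - 0.0741j - 0.0556k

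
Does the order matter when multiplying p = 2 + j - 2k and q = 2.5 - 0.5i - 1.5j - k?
Yes: pq = 4.5 - 5i + 0.5j - 6.5k ≠ 4.5 + 3i - 1.5j - 7.5k = qp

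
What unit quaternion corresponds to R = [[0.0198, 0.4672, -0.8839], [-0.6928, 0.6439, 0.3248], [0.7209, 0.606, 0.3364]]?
0.7071 + 0.0994i - 0.5674j - 0.4101k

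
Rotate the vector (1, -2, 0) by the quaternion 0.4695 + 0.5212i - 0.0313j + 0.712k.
(1.387, 1.75, -0.118)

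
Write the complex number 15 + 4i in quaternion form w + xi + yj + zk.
15 + 4i + 0j + 0k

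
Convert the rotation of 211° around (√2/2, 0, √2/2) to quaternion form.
-0.2672 + 0.6814i + 0.6814k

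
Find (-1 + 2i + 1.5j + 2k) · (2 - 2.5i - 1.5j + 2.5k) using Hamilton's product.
0.25 + 13.25i - 5.5j + 2.25k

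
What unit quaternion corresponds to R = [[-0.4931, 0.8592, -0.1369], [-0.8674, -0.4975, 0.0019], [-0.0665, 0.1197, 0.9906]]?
0.5 + 0.0589i - 0.0352j - 0.8633k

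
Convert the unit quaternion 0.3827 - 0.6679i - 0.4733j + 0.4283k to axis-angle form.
axis = (-0.7229, -0.5123, 0.4636), θ = 3π/4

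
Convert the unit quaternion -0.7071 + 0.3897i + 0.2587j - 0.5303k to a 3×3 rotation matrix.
[[0.3037, -0.5483, -0.7792], [0.9516, 0.1338, 0.2767], [-0.0475, -0.8255, 0.5624]]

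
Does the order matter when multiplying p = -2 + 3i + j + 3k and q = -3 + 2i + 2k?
Yes: pq = -6 - 11i - 3j - 15k ≠ -6 - 15i - 3j - 11k = qp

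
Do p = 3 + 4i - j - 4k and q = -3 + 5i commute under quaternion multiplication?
No: pq = -29 + 3i - 17j + 17k ≠ -29 + 3i + 23j + 7k = qp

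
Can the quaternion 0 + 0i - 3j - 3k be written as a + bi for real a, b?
No. The quaternion -3j - 3k has j-coefficient y = -3 and k-coefficient z = -3, not both zero, so it does not lie in the complex subalgebra spanned by 1 and i.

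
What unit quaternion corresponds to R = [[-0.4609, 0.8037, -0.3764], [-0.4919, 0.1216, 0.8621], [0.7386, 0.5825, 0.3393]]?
-0.5 + 0.1398i + 0.5575j + 0.6478k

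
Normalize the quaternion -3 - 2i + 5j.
-0.4867 - 0.3244i + 0.8111j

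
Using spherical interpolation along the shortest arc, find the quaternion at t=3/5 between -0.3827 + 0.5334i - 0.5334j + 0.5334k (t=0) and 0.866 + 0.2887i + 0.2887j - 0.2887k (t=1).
-0.771 + 0.0551i - 0.4487j + 0.4487k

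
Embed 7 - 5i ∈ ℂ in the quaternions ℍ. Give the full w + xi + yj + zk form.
7 - 5i + 0j + 0k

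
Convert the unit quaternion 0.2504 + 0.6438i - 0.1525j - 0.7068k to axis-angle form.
axis = (0.665, -0.1575, -0.7301), θ = 151°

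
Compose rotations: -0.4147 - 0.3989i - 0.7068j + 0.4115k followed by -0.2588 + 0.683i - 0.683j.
-0.103 - 0.4611i + 0.1851j - 0.8617k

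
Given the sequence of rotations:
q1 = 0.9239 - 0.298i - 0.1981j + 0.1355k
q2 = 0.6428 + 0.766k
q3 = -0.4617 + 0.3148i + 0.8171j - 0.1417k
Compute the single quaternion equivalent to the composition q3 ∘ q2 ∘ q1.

q2 · q1 = 0.4901 - 0.0398i - 0.3556j + 0.7948k
q3 · q2 · q1 = 0.1894 + 0.7717i + 0.3201j - 0.5158k
0.1894 + 0.7717i + 0.3201j - 0.5158k


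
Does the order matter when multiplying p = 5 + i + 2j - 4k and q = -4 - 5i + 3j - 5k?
Yes: pq = -41 - 27i + 32j + 4k ≠ -41 - 31i - 18j - 22k = qp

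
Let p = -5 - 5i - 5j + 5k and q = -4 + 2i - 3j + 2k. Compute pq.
5 + 15i + 55j - 5k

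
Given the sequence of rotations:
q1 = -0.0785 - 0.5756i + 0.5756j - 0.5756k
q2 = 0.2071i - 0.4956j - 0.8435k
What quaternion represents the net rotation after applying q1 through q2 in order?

q2 · q1 = -0.081 + 0.7545i + 0.6436j - 0.0998k
-0.081 + 0.7545i + 0.6436j - 0.0998k


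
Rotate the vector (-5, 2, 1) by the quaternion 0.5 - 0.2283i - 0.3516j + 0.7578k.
(0.087, -5.402, -0.902)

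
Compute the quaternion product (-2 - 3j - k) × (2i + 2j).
6 - 2i - 6j + 6k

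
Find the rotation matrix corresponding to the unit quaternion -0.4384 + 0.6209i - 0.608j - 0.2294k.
[[0.1554, -0.9562, 0.2482], [-0.5539, 0.1237, 0.8234], [-0.818, -0.2655, -0.5104]]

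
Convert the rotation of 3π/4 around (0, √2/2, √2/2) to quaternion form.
0.3827 + 0.6533j + 0.6533k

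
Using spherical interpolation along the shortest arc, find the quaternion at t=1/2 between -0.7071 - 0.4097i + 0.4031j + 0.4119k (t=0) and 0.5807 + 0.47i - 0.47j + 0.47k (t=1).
-0.7201 - 0.4919i + 0.4882j - 0.0325k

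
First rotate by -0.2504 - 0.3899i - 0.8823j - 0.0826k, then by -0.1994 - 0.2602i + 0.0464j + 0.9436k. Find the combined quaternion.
0.0674 + 0.9716i - 0.2251j + 0.0279k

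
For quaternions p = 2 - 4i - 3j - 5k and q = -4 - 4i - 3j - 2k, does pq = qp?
No: pq = -43 - i + 18j + 16k ≠ -43 + 17i - 6j + 16k = qp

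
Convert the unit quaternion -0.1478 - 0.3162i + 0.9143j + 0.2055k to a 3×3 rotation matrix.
[[-0.7563, -0.5175, -0.4002], [-0.6389, 0.7156, 0.2823], [0.1403, 0.4692, -0.8719]]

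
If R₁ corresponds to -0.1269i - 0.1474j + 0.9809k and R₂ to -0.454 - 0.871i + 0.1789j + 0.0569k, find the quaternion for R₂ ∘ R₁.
-0.14 + 0.2415i + 0.9141j - 0.2942k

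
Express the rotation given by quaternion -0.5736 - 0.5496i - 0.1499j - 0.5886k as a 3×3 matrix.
[[0.2622, -0.5105, 0.819], [0.84, -0.297, -0.454], [0.475, 0.807, 0.3509]]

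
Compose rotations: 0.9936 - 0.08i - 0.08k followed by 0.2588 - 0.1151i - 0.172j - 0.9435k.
0.1725 - 0.1213i - 0.1046j - 0.9719k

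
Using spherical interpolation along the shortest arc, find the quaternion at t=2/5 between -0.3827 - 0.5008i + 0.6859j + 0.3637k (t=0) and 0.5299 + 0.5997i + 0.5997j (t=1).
-0.5947 - 0.7258i + 0.1983j + 0.2832k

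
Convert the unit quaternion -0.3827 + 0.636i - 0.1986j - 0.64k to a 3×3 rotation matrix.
[[0.1019, -0.7425, -0.6621], [0.2372, -0.6282, 0.741], [-0.9661, -0.2326, 0.1121]]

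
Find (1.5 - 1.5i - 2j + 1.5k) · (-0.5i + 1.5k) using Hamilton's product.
-3 - 3.75i + 1.5j + 1.25k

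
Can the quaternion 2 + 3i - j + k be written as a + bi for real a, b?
No. The quaternion 2 + 3i - j + k has j-coefficient y = -1 and k-coefficient z = 1, not both zero, so it does not lie in the complex subalgebra spanned by 1 and i.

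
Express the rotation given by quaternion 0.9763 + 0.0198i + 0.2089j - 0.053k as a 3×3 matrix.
[[0.9071, 0.1118, 0.4058], [-0.0952, 0.9936, -0.0608], [-0.41, 0.0165, 0.9119]]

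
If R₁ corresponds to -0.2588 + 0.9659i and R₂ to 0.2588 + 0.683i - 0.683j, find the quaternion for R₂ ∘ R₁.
-0.7267 + 0.0732i + 0.1768j + 0.6597k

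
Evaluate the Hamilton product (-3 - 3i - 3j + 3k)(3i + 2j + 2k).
9 - 21i + 9j - 3k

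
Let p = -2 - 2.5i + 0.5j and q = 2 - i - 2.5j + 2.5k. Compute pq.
-5.25 - 1.75i + 12.25j + 1.75k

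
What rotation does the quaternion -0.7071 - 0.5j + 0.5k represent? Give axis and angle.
axis = (0, -√2/2, √2/2), θ = 3π/2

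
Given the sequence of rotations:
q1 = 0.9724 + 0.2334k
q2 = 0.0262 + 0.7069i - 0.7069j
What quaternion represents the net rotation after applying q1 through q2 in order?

q2 · q1 = 0.0255 + 0.5224i - 0.8524j + 0.0061k
0.0255 + 0.5224i - 0.8524j + 0.0061k


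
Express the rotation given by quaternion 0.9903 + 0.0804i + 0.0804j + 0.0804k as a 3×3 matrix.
[[0.9741, -0.1463, 0.1722], [0.1722, 0.9741, -0.1463], [-0.1463, 0.1722, 0.9741]]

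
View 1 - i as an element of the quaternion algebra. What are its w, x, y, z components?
1 - i + 0j + 0k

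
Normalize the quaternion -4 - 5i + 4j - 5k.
-0.4417 - 0.5522i + 0.4417j - 0.5522k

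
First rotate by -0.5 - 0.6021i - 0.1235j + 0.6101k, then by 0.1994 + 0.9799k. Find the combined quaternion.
-0.6975 + 0.001i - 0.6146j - 0.3683k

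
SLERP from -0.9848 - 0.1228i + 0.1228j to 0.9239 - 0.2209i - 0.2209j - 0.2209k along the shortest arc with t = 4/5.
-0.9502 + 0.1534i + 0.204j + 0.1787k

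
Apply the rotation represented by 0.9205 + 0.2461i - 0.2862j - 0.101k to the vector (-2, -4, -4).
(0.495, -1.199, -5.858)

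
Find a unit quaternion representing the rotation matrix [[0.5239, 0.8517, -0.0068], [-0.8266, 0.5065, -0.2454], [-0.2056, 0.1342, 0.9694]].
0.866 + 0.1096i + 0.0574j - 0.4845k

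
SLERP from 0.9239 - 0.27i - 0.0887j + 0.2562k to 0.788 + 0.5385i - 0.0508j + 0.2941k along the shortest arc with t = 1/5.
0.9503 - 0.1047i - 0.0856j + 0.2805k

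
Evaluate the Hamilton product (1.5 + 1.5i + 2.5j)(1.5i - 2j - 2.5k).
2.75 - 4i + 0.75j - 10.5k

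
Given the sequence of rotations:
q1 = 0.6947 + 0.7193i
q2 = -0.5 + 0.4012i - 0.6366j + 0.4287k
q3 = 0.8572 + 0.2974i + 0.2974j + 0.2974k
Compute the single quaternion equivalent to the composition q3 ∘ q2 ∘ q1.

q2 · q1 = -0.6359 - 0.0809i - 0.1339j + 0.7557k
q3 · q2 · q1 = -0.706 + 0.0061i - 0.5527j + 0.4429k
-0.706 + 0.0061i - 0.5527j + 0.4429k


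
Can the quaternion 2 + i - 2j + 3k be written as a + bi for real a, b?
No. The quaternion 2 + i - 2j + 3k has j-coefficient y = -2 and k-coefficient z = 3, not both zero, so it does not lie in the complex subalgebra spanned by 1 and i.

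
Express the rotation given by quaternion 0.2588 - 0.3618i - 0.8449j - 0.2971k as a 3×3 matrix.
[[-0.6042, 0.7651, -0.2223], [0.4576, 0.5617, 0.6893], [0.6523, 0.3148, -0.6895]]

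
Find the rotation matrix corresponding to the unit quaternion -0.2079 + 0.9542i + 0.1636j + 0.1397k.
[[0.9074, 0.3703, 0.1986], [0.2541, -0.86, 0.4425], [0.3346, -0.351, -0.8745]]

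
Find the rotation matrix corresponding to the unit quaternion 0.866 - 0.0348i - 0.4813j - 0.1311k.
[[0.5023, 0.2606, -0.8245], [-0.1936, 0.9632, 0.1865], [0.8427, 0.0659, 0.5343]]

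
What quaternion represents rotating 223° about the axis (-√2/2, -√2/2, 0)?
-0.3665 - 0.6579i - 0.6579j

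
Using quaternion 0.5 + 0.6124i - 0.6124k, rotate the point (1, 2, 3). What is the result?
(-0.775, -3.45, 1.225)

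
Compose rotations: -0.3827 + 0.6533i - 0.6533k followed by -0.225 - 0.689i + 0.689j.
0.5362 - 0.3334i - 0.7138j - 0.3031k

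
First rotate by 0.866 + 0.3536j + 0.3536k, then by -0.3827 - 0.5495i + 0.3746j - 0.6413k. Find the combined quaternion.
-0.2371 - 0.1166i + 0.3834j - 0.885k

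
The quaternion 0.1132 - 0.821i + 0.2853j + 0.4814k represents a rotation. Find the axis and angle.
axis = (-0.8263, 0.2871, 0.4845), θ = 167°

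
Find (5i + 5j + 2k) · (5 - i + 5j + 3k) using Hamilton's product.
-26 + 30i + 8j + 40k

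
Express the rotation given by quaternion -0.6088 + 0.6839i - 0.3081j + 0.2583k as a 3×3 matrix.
[[0.6767, -0.1069, 0.7284], [-0.7359, -0.0689, 0.6736], [-0.0218, -0.9919, -0.1253]]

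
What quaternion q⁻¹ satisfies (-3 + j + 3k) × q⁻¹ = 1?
-0.1579 - 0.0526j - 0.1579k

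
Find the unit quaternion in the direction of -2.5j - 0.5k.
-0.9806j - 0.1961k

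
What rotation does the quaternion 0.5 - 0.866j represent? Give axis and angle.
axis = (0, -1, 0), θ = 2π/3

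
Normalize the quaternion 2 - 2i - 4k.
0.4082 - 0.4082i - 0.8165k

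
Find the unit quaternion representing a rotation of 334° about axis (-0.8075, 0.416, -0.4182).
-0.9744 - 0.1816i + 0.0936j - 0.0941k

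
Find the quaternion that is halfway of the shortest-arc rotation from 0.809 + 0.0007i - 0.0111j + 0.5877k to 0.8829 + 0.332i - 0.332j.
0.9127 + 0.1795i - 0.1851j + 0.317k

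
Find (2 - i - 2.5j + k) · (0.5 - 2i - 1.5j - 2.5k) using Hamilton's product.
-2.25 + 3.25i - 8.75j - 8k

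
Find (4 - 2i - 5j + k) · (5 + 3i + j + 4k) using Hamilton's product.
27 - 19i - 10j + 34k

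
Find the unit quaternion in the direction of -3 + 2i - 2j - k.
-0.7071 + 0.4714i - 0.4714j - 0.2357k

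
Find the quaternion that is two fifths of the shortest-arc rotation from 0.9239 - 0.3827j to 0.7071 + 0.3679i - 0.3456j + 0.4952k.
0.8832 + 0.1568i - 0.3883j + 0.2111k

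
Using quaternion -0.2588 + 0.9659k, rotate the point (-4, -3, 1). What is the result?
(1.964, 4.598, 1)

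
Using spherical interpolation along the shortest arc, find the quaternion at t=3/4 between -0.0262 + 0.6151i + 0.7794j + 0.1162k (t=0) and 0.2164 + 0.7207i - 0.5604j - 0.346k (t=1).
-0.2073 - 0.428i + 0.803j + 0.3593k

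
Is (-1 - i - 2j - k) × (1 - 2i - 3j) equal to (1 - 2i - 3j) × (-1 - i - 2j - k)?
No: pq = -9 - 2i + 3j - 2k ≠ -9 + 4i - j = qp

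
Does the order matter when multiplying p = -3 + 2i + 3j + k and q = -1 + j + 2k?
Yes: pq = -2 + 3i - 10j - 5k ≠ -2 - 7i - 2j - 9k = qp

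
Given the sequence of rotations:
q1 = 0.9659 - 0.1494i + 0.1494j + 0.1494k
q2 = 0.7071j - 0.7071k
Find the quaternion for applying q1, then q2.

q2 · q1 = 0.2113i + 0.7886j - 0.5773k
0.2113i + 0.7886j - 0.5773k


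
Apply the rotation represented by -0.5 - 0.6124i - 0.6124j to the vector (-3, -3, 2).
(-1.775, -4.225, -1)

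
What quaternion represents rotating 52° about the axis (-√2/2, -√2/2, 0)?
0.8988 - 0.31i - 0.31j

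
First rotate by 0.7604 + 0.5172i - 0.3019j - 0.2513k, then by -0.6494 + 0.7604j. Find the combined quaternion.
-0.2642 - 0.527i + 0.7743j - 0.2301k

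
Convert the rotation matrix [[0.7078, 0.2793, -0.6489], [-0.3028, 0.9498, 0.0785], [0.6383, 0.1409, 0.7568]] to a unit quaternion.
0.9239 + 0.0169i - 0.3483j - 0.1575k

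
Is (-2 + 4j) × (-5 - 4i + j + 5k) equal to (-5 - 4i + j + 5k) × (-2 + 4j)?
No: pq = 6 + 28i - 22j + 6k ≠ 6 - 12i - 22j - 26k = qp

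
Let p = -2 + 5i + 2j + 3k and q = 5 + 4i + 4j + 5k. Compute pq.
-53 + 15i - 11j + 17k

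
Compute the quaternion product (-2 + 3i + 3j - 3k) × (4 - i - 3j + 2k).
10 + 11i + 15j - 22k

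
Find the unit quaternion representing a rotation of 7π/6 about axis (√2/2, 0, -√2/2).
-0.2588 + 0.683i - 0.683k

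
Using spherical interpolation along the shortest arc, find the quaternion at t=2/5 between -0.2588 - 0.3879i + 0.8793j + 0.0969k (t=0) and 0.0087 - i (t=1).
-0.1775 - 0.7632i + 0.6175j + 0.0681k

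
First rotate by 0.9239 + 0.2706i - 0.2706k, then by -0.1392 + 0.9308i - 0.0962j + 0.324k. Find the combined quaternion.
-0.2928 + 0.8483i + 0.2507j + 0.363k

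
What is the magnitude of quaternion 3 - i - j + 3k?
√20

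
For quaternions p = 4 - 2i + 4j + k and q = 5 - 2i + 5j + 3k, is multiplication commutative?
No: pq = -7 - 11i + 44j + 15k ≠ -7 - 25i + 36j + 19k = qp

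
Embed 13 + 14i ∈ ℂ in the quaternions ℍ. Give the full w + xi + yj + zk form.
13 + 14i + 0j + 0k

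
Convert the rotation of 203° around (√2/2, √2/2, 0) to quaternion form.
-0.1994 + 0.6929i + 0.6929j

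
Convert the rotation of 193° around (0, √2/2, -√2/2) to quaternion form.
-0.1132 + 0.7026j - 0.7026k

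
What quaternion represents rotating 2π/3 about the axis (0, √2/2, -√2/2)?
0.5 + 0.6124j - 0.6124k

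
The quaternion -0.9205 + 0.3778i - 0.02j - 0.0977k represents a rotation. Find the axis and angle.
axis = (0.9669, -0.0512, -0.25), θ = 314°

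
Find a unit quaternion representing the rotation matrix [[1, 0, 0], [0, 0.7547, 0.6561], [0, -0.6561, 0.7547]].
0.9367 - 0.3502i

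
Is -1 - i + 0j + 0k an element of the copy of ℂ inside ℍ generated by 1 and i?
Yes. The quaternion -1 - i has j- and k-coefficients y = z = 0, so it lies in the complex subalgebra spanned by 1 and i.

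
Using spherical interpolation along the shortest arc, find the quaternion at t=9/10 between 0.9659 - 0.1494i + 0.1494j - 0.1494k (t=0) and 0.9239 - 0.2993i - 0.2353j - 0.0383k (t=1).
0.9362 - 0.2864i - 0.1976j - 0.0501k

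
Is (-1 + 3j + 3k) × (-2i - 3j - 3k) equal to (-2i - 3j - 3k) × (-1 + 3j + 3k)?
No: pq = 18 + 2i - 3j + 9k ≠ 18 + 2i + 9j - 3k = qp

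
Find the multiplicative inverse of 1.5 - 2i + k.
0.2069 + 0.2759i - 0.1379k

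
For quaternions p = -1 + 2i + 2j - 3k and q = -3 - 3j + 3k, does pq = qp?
No: pq = 18 - 9i - 9j ≠ 18 - 3i + 3j + 12k = qp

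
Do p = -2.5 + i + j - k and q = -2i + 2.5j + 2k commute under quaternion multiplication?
No: pq = 1.5 + 9.5i - 6.25j - 0.5k ≠ 1.5 + 0.5i - 6.25j - 9.5k = qp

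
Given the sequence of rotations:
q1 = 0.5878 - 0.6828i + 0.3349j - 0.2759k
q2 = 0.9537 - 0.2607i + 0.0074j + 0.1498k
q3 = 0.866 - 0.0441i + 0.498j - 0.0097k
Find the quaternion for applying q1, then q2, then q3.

q2 · q1 = 0.4214 - 0.8566i + 0.1495j - 0.2573k
q3 · q2 · q1 = 0.2502 - 0.8871i + 0.3363j + 0.1931k
0.2502 - 0.8871i + 0.3363j + 0.1931k


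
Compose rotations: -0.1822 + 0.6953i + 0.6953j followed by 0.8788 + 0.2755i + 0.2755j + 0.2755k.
-0.5432 + 0.3693i + 0.7524j - 0.0502k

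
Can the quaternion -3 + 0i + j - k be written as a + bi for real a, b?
No. The quaternion -3 + j - k has j-coefficient y = 1 and k-coefficient z = -1, not both zero, so it does not lie in the complex subalgebra spanned by 1 and i.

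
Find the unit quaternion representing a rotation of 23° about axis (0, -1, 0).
0.9799 - 0.1994j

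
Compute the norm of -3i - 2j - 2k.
√17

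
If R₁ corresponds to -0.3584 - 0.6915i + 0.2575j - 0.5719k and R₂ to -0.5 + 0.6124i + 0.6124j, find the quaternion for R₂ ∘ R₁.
0.445 - 0.224i + 0.002j + 0.8671k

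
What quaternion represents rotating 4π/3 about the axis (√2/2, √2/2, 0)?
-0.5 + 0.6124i + 0.6124j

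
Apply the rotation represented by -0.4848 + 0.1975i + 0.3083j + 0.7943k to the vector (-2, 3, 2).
(3.609, 1.64, 1.133)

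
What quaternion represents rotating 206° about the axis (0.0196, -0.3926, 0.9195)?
-0.225 + 0.0191i - 0.3825j + 0.8959k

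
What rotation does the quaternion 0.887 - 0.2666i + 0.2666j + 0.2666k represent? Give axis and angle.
axis = (-√3/3, √3/3, √3/3), θ = 55°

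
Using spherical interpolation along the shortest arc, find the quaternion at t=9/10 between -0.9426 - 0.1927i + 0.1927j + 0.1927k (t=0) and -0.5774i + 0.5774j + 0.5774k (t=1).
-0.1227 - 0.573i + 0.573j + 0.573k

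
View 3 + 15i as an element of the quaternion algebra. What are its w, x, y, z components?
3 + 15i + 0j + 0k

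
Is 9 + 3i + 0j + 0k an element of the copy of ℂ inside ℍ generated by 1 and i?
Yes. The quaternion 9 + 3i has j- and k-coefficients y = z = 0, so it lies in the complex subalgebra spanned by 1 and i.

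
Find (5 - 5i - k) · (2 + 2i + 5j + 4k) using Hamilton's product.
24 + 5i + 43j - 7k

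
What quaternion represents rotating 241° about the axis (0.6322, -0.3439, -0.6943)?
-0.5075 + 0.5447i - 0.2963j - 0.5982k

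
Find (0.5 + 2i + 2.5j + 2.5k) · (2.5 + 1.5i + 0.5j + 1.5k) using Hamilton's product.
-6.75 + 8.25i + 7.25j + 4.25k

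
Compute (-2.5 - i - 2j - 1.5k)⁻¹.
-0.1852 + 0.0741i + 0.1481j + 0.1111k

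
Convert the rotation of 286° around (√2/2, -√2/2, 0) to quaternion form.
-0.7986 + 0.4255i - 0.4255j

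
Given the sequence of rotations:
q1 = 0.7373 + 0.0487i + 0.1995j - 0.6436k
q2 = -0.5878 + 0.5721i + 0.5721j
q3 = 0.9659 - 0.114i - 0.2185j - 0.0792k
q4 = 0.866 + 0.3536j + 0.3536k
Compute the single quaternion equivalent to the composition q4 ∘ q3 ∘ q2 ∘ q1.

q2 · q1 = -0.5754 + 0.025i + 0.6727j + 0.4646k
q3 · q2 · q1 = -0.3691 + 0.0415i + 0.8265j + 0.4231k
q4 · q3 · q2 · q1 = -0.7615 - 0.1067i + 0.5999j + 0.2212k
-0.7615 - 0.1067i + 0.5999j + 0.2212k


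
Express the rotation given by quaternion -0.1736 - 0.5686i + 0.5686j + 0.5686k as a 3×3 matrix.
[[-0.2932, -0.4492, -0.844], [-0.844, -0.2932, 0.4492], [-0.4492, 0.844, -0.2932]]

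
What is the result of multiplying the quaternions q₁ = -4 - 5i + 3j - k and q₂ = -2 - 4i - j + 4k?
-5 + 37i + 22j + 3k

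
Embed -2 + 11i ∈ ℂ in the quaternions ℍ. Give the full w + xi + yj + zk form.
-2 + 11i + 0j + 0k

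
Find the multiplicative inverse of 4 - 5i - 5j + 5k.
0.044 + 0.0549i + 0.0549j - 0.0549k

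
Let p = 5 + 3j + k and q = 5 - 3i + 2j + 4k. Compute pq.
15 - 5i + 22j + 34k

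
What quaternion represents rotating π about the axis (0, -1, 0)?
-j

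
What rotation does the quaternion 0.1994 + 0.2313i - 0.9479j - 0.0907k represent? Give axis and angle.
axis = (0.236, -0.9673, -0.0926), θ = 157°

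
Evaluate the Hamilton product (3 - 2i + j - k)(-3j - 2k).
1 - 5i - 13j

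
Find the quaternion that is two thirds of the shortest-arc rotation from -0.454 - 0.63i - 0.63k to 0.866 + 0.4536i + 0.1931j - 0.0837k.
-0.7946 - 0.5639i - 0.139j - 0.177k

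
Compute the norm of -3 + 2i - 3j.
√22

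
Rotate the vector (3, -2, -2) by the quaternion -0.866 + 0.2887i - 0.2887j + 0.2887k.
(0, -4, -1)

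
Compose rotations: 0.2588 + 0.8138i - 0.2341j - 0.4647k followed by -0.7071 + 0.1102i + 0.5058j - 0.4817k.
-0.3781 - 0.8947i - 0.0444j - 0.2335k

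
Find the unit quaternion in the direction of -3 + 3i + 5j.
-0.4575 + 0.4575i + 0.7625j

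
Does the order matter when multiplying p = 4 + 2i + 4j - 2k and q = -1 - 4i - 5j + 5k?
Yes: pq = 34 - 8i - 26j + 28k ≠ 34 - 28i - 22j + 16k = qp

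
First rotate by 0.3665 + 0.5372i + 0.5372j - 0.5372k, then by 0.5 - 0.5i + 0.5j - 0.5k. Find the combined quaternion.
-0.0853 + 0.0853i - 0.0853j - 0.989k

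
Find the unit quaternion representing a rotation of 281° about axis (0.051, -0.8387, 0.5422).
-0.7716 + 0.0324i - 0.5335j + 0.3449k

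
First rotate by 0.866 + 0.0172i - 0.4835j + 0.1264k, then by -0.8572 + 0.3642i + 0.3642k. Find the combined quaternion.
-0.7946 + 0.4767i + 0.3747j + 0.031k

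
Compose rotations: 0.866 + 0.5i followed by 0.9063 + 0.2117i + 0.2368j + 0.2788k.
0.679 + 0.6365i + 0.3445j + 0.123k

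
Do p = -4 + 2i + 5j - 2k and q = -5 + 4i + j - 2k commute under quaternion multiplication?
No: pq = 3 - 34i - 33j ≠ 3 - 18i - 25j + 36k = qp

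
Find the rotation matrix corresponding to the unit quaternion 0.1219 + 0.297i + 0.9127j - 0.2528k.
[[-0.7939, 0.6038, 0.0724], [0.4805, 0.6958, -0.5339], [-0.3727, -0.3891, -0.8425]]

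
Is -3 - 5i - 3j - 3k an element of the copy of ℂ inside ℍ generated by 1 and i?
No. The quaternion -3 - 5i - 3j - 3k has j-coefficient y = -3 and k-coefficient z = -3, not both zero, so it does not lie in the complex subalgebra spanned by 1 and i.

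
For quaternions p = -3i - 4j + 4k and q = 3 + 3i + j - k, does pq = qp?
No: pq = 17 - 9i - 3j + 21k ≠ 17 - 9i - 21j + 3k = qp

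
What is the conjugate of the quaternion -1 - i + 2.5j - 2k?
-1 + i - 2.5j + 2k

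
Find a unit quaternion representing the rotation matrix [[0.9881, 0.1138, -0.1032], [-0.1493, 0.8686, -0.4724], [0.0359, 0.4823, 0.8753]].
0.9659 + 0.2471i - 0.036j - 0.0681k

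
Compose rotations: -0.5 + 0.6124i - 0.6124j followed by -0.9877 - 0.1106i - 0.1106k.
0.5616 - 0.6173i + 0.5371j + 0.123k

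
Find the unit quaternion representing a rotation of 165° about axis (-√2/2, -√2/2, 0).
0.1305 - 0.7011i - 0.7011j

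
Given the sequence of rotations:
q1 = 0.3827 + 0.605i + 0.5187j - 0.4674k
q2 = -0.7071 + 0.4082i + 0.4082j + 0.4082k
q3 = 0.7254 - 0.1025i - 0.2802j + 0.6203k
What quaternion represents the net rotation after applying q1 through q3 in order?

q2 · q1 = -0.5385 - 0.6741i + 0.2272j + 0.4515k
q3 · q2 · q1 = -0.6761 - 0.7012i - 0.0562j - 0.2187k
-0.6761 - 0.7012i - 0.0562j - 0.2187k


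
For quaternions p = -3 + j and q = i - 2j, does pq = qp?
No: pq = 2 - 3i + 6j - k ≠ 2 - 3i + 6j + k = qp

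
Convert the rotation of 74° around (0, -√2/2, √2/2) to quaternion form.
0.7986 - 0.4255j + 0.4255k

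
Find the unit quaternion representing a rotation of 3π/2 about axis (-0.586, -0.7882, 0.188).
-0.7071 - 0.4144i - 0.5573j + 0.1329k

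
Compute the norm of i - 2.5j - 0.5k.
2.739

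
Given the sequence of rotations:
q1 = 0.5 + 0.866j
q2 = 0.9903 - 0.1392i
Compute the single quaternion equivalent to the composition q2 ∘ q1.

q2 · q1 = 0.4951 - 0.0696i + 0.8576j - 0.1205k
0.4951 - 0.0696i + 0.8576j - 0.1205k


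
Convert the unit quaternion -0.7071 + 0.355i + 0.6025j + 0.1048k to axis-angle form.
axis = (0.502, 0.8521, 0.1482), θ = 3π/2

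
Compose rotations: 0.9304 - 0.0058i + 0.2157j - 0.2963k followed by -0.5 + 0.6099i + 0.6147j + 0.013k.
-0.5904 + 0.3854i + 0.6447j + 0.2954k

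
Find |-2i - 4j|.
√20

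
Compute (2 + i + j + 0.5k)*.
2 - i - j - 0.5k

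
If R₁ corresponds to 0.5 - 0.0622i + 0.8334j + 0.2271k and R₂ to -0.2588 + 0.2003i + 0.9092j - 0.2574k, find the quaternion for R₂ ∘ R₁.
-0.8162 + 0.5372i + 0.2094j + 0.036k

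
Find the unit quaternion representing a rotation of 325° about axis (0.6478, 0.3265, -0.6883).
-0.9537 + 0.1948i + 0.0982j - 0.207k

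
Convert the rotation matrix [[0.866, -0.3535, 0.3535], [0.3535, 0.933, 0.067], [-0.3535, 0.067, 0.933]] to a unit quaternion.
0.9659 + 0.183j + 0.183k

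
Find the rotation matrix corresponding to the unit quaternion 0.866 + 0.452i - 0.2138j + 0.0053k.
[[0.9085, -0.2025, -0.3655], [-0.1841, 0.5913, -0.7851], [0.3751, 0.7806, 0.5]]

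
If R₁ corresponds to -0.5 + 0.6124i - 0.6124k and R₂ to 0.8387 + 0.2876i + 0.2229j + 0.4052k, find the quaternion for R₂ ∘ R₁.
-0.3473 + 0.2333i + 0.3128j - 0.8527k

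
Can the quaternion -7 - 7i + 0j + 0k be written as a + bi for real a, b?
Yes. The quaternion -7 - 7i has j- and k-coefficients y = z = 0, so it lies in the complex subalgebra spanned by 1 and i.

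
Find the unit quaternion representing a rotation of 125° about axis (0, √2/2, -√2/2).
0.4617 + 0.6272j - 0.6272k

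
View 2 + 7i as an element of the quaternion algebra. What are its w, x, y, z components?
2 + 7i + 0j + 0k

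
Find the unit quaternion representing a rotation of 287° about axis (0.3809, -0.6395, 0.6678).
-0.8039 + 0.2266i - 0.3804j + 0.3972k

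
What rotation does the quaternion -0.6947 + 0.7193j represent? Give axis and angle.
axis = (0, 1, 0), θ = 268°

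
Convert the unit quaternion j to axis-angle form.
axis = (0, 1, 0), θ = π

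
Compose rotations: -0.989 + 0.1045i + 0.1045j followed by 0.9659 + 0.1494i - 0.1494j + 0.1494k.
-0.9553 - 0.0624i + 0.2643j - 0.1165k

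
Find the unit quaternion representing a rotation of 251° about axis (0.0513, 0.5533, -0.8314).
-0.5807 + 0.0418i + 0.4505j - 0.6769k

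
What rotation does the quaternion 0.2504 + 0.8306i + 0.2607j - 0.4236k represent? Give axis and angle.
axis = (0.8579, 0.2693, -0.4375), θ = 151°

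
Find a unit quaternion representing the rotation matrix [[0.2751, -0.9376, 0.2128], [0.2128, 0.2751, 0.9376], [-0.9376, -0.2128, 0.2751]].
0.6755 - 0.4257i + 0.4257j + 0.4257k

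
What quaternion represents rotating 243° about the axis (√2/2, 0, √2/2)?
-0.5225 + 0.6029i + 0.6029k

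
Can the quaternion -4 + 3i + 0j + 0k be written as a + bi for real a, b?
Yes. The quaternion -4 + 3i has j- and k-coefficients y = z = 0, so it lies in the complex subalgebra spanned by 1 and i.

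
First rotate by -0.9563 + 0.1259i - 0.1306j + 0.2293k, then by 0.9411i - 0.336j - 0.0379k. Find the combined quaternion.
-0.1537 - 0.982i + 0.1008j - 0.0444k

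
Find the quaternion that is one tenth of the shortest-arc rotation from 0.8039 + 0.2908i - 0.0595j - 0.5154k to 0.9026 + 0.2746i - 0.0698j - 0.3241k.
0.8156 + 0.2898i - 0.0607j - 0.4972k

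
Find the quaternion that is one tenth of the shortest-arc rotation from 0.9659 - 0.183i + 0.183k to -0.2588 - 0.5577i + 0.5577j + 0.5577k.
0.9873 - 0.0948i - 0.0848j + 0.0948k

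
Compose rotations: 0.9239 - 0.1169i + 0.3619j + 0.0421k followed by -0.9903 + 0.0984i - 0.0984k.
-0.8993 + 0.2423i - 0.351j - 0.097k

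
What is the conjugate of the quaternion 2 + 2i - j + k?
2 - 2i + j - k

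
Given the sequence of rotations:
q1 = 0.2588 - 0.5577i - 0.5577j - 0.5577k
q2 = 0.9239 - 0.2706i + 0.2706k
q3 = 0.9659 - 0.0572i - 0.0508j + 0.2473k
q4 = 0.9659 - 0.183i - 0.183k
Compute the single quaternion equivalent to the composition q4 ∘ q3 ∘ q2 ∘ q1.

q2 · q1 = 0.2391 - 0.4344i - 0.8171j - 0.2943k
q3 · q2 · q1 = 0.2374 - 0.2162i - 0.9256j - 0.2005k
q4 · q3 · q2 · q1 = 0.153 - 0.4217i - 0.8912j - 0.0677k
0.153 - 0.4217i - 0.8912j - 0.0677k


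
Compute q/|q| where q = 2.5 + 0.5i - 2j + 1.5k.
0.7001 + 0.14i - 0.5601j + 0.4201k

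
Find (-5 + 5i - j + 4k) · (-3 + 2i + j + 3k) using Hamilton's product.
-6 - 32i - 9j - 20k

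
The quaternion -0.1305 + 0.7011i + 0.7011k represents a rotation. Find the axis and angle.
axis = (√2/2, 0, √2/2), θ = 195°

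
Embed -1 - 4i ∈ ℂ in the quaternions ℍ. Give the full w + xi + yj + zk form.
-1 - 4i + 0j + 0k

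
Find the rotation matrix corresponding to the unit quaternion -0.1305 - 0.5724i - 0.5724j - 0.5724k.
[[-0.3106, 0.5059, 0.8047], [0.8047, -0.3106, 0.5059], [0.5059, 0.8047, -0.3106]]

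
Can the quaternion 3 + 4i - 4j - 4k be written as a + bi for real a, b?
No. The quaternion 3 + 4i - 4j - 4k has j-coefficient y = -4 and k-coefficient z = -4, not both zero, so it does not lie in the complex subalgebra spanned by 1 and i.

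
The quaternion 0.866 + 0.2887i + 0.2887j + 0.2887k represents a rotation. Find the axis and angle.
axis = (√3/3, √3/3, √3/3), θ = π/3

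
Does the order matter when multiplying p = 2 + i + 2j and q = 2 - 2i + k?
Yes: pq = 6 + 3j + 6k ≠ 6 - 4i + 5j - 2k = qp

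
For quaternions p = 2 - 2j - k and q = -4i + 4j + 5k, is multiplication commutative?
No: pq = 13 - 14i + 12j + 2k ≠ 13 - 2i + 4j + 18k = qp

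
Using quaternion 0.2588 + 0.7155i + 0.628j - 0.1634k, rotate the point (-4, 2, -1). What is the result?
(1.244, -2.835, 3.378)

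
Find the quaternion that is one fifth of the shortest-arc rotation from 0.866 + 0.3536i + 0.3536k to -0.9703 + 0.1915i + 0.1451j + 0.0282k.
0.9246 + 0.2501i - 0.0315j + 0.2855k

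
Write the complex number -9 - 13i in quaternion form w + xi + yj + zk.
-9 - 13i + 0j + 0k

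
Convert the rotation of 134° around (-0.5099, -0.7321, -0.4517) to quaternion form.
0.3907 - 0.4694i - 0.6739j - 0.4158k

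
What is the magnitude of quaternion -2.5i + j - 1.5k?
3.082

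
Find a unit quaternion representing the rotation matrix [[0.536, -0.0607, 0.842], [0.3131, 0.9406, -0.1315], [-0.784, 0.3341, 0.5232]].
0.866 + 0.1344i + 0.4694j + 0.1079k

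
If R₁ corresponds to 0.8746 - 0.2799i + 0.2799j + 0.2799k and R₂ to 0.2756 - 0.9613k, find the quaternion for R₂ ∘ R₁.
0.5101 + 0.1919i + 0.3462j - 0.7636k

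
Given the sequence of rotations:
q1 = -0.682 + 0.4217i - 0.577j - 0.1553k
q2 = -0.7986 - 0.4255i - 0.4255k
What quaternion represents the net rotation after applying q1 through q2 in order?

q2 · q1 = 0.658 - 0.2921i + 0.2153j + 0.6597k
0.658 - 0.2921i + 0.2153j + 0.6597k


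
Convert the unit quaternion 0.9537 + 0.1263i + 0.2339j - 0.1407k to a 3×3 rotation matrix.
[[0.851, 0.3275, 0.4106], [-0.2093, 0.9285, -0.3067], [-0.4817, 0.1751, 0.8587]]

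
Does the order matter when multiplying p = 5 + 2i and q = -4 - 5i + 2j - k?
Yes: pq = -10 - 33i + 12j - k ≠ -10 - 33i + 8j - 9k = qp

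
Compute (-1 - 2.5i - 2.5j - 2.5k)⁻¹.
-0.0506 + 0.1266i + 0.1266j + 0.1266k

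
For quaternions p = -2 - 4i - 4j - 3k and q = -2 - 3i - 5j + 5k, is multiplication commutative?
No: pq = -13 - 21i + 47j + 4k ≠ -13 + 49i - 11j - 12k = qp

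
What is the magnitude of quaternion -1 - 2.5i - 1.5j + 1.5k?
3.428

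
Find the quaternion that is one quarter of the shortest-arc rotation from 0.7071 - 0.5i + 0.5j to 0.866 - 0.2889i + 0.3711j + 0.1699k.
0.7554 - 0.4518i + 0.4727j + 0.0433k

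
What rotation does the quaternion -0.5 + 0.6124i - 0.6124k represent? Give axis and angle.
axis = (√2/2, 0, -√2/2), θ = 4π/3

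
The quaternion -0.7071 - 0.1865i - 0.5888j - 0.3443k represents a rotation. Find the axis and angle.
axis = (-0.2637, -0.8327, -0.4869), θ = 3π/2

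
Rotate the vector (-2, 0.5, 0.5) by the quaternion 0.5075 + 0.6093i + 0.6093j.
(0.165, -1.665, 1.304)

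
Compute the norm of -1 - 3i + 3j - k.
√20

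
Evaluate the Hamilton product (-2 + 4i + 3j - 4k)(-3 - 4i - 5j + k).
41 - 21i + 13j + 2k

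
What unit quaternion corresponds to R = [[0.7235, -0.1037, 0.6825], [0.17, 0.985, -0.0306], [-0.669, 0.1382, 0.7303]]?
0.9272 + 0.0455i + 0.3644j + 0.0738k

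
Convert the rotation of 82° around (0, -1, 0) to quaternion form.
0.7547 - 0.6561j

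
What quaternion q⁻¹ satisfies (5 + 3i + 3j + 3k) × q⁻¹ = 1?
0.0962 - 0.0577i - 0.0577j - 0.0577k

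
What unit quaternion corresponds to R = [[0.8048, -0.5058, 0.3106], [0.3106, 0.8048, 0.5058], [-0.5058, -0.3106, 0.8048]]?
0.9239 - 0.2209i + 0.2209j + 0.2209k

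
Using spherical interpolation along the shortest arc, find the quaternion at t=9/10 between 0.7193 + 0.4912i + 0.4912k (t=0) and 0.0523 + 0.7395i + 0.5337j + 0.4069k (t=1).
0.1317 + 0.7418i + 0.4943j + 0.4337k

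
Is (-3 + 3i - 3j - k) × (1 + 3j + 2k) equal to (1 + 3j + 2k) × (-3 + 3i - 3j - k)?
No: pq = 8 - 18j + 2k ≠ 8 + 6i - 6j - 16k = qp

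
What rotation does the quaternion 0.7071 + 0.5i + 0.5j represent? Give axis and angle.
axis = (√2/2, √2/2, 0), θ = π/2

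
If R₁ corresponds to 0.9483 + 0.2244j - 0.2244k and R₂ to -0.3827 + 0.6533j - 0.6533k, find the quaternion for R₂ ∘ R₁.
-0.6561 + 0.5336j - 0.5336k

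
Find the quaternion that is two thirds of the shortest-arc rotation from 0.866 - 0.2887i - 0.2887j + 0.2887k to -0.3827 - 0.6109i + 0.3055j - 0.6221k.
0.6425 + 0.3449i - 0.3489j + 0.5886k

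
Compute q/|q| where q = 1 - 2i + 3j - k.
0.2582 - 0.5164i + 0.7746j - 0.2582k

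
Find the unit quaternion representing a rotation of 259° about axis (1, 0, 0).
-0.6361 + 0.7716i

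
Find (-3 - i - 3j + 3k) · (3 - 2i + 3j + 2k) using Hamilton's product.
-8 - 12i - 22j - 6k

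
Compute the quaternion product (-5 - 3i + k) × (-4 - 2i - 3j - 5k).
19 + 25i - 2j + 30k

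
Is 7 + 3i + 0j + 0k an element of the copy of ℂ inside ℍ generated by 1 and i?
Yes. The quaternion 7 + 3i has j- and k-coefficients y = z = 0, so it lies in the complex subalgebra spanned by 1 and i.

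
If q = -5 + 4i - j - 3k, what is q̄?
-5 - 4i + j + 3k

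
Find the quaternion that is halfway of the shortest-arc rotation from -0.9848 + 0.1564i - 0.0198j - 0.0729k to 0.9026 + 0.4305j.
-0.9689 + 0.0803i - 0.2312j - 0.0374k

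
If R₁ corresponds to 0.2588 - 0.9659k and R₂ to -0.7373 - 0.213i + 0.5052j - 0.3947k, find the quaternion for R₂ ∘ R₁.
-0.5721 - 0.5431i - 0.075j + 0.61k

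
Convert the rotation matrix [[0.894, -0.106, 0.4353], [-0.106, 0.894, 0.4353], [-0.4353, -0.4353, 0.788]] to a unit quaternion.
0.9455 - 0.2302i + 0.2302j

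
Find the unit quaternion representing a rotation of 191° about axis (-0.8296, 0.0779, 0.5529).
-0.0958 - 0.8258i + 0.0775j + 0.5504k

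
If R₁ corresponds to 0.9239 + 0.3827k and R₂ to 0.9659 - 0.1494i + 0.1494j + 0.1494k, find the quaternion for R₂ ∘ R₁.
0.8352 - 0.0809i + 0.1952j + 0.5077k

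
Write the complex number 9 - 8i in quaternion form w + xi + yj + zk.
9 - 8i + 0j + 0k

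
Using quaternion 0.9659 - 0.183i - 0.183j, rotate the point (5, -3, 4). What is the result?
(3.05, -1.05, 6.292)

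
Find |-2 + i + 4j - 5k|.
√46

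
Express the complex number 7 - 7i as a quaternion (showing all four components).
7 - 7i + 0j + 0k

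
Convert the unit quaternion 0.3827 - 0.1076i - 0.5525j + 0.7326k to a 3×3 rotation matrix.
[[-0.6839, -0.4418, -0.5805], [0.6796, -0.0966, -0.7272], [0.2652, -0.8919, 0.3663]]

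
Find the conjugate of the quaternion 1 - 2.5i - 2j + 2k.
1 + 2.5i + 2j - 2k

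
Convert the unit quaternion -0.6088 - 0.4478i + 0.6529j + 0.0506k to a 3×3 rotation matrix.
[[0.1423, -0.5231, -0.8403], [-0.6463, 0.5938, -0.4792], [0.7497, 0.6113, -0.2536]]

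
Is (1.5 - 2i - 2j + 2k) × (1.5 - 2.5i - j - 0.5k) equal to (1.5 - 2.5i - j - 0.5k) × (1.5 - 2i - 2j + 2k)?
No: pq = -3.75 - 3.75i - 10.5j - 0.75k ≠ -3.75 - 9.75i + 1.5j + 5.25k = qp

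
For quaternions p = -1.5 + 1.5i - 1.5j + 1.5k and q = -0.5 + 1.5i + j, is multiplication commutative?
No: pq = -4.5i + 1.5j + 3k ≠ -1.5i - 3j - 4.5k = qp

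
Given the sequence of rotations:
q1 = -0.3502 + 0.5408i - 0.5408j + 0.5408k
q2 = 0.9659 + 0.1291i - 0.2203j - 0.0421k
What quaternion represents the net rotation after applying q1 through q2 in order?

q2 · q1 = -0.5044 + 0.3352i - 0.5378j + 0.5864k
-0.5044 + 0.3352i - 0.5378j + 0.5864k


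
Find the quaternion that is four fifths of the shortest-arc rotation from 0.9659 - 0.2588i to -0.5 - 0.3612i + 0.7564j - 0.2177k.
0.6806 + 0.2507i - 0.6615j + 0.1904k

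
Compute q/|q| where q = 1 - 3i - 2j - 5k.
0.1601 - 0.4804i - 0.3203j - 0.8006k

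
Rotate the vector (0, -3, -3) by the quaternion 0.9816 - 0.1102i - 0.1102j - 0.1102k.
(-0.146, -3.576, -2.278)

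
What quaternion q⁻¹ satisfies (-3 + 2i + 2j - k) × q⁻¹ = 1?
-0.1667 - 0.1111i - 0.1111j + 0.0556k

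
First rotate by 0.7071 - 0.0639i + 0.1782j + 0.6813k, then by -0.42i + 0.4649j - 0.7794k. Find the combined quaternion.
0.4213 + 0.1586i + 0.6647j - 0.5963k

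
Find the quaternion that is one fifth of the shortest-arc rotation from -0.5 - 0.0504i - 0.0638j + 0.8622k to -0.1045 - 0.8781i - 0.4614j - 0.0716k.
-0.499 - 0.3083i - 0.1969j + 0.7856k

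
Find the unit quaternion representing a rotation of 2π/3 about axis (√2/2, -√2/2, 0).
0.5 + 0.6124i - 0.6124j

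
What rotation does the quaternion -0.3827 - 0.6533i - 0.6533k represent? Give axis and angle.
axis = (-√2/2, 0, -√2/2), θ = 5π/4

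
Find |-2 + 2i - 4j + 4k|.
√40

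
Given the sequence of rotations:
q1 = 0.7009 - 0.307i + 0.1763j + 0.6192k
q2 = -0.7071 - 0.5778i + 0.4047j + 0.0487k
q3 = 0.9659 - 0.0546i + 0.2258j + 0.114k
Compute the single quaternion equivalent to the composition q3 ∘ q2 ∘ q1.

q2 · q1 = -0.7745 + 0.0541i + 0.5018j - 0.3813k
q3 · q2 · q1 = -0.815 - 0.0488i + 0.2952j - 0.4962k
-0.815 - 0.0488i + 0.2952j - 0.4962k


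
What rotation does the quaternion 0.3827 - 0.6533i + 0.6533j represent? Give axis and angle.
axis = (-√2/2, √2/2, 0), θ = 3π/4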